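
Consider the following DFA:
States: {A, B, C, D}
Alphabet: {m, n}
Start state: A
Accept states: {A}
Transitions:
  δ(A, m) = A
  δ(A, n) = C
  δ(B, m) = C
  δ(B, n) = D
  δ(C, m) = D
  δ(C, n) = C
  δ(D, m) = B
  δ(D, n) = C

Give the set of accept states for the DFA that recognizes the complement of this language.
Complement accept states = All states \ Original accept states
= {A, B, C, D} \ {A}
{B, C, D}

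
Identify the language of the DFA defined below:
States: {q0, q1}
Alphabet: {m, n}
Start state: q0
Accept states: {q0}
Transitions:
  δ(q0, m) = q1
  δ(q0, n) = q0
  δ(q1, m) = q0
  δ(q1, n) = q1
Testing a few strings:
  'nm' → reject
  'nmm' → accept
  'mm' → accept
  'mmm' → reject
State roles: q0=even number of m's so far; q1=odd number of m's so far
All strings over {m,n} with an even number of m's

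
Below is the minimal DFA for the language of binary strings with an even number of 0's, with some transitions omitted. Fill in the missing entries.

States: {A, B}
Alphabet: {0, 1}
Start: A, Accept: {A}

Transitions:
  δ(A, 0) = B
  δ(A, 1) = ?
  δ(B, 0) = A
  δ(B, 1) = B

From the language and accept set, identify what each state tracks — A: even number of 0's so far; B: odd number of 0's so far.
Each missing δ(q, a) is the state matching the new tracked value after reading a.
δ(A, 1) = A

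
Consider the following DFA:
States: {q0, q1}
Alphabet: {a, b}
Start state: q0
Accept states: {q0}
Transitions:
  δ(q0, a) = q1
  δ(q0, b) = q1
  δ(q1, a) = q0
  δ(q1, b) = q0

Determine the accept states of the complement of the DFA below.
Complement accept states = All states \ Original accept states
= {q0, q1} \ {q0}
{q1}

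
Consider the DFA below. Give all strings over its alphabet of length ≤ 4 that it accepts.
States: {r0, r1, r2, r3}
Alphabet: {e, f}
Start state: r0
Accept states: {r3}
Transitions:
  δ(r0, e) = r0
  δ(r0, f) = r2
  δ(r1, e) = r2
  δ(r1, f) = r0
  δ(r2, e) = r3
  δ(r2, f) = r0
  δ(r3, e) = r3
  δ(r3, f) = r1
fe, efe, fee, eefe, efee, feee, fffe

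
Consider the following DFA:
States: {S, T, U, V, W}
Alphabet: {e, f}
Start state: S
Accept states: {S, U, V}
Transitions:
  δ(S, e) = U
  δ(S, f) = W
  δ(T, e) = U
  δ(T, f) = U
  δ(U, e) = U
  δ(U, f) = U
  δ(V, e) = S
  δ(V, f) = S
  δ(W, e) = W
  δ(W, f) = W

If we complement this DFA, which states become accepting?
Complement accept states = All states \ Original accept states
= {S, T, U, V, W} \ {S, U, V}
{T, W}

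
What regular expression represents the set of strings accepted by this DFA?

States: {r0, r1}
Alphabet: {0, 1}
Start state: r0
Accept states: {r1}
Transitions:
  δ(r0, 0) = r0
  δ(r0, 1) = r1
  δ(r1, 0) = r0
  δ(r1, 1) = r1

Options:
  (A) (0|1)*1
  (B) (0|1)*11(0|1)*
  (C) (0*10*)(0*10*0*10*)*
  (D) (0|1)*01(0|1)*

Check each option against the DFA on short strings; one disagreement eliminates an option:
  (A) (0|1)*1: agrees with the DFA on every string of length ≤ 6
  (B) (0|1)*11(0|1)*: on '1' the DFA goes r0 → r1 and accepts (r1 ∈ Accept), but the regex does not match it → eliminate
  (C) (0*10*)(0*10*0*10*)*: on '10' the DFA goes r0 → r1 → r0 and rejects (r0 ∉ Accept), but the regex matches it → eliminate
  (D) (0|1)*01(0|1)*: on '1' the DFA goes r0 → r1 and accepts (r1 ∈ Accept), but the regex does not match it → eliminate
Only (A) is consistent with the DFA.
(A) (0|1)*1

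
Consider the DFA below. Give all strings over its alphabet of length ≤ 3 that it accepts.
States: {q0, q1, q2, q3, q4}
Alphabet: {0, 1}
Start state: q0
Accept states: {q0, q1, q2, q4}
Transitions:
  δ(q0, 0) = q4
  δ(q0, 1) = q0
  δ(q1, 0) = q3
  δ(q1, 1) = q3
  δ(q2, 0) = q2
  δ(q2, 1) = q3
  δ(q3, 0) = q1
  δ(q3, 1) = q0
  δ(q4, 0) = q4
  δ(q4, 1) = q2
ε, 0, 1, 00, 01, 10, 11, 000, 001, 010, 100, 101, 110, 111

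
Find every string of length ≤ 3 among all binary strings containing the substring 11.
11, 011, 110, 111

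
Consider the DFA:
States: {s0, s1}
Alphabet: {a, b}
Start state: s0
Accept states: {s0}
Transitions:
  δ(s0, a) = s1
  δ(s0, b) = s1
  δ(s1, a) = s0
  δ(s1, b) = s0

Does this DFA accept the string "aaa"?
Processing string "aaa":
  s0 --a--> s1
  s1 --a--> s0
  s0 --a--> s1
Final state: s1
Accept states: {s0}
No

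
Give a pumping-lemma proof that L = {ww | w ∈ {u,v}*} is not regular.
Assume L is regular with pumping length p. Idea: pumping the leading u-block breaks the equality of the two halves.
Choose s = u^p v u^p v ∈ L (with w = u^p v). |s| = 2p+2 ≥ p. By the pumping lemma, s = xyz with |xy| ≤ p, |y| > 0, so y = u^k with k ≥ 1, in the first u-block. Then xy²z = u^(p+k) v u^p v, of length 2p+2+k. If k is odd this length is odd, so it cannot be of the form ww. If k is even, each half has length p+1+k/2 ≤ p+k, so the first half lies entirely inside the leading u-block and contains no v, while the second half ends in v; the halves differ. Either way xy²z ∉ L.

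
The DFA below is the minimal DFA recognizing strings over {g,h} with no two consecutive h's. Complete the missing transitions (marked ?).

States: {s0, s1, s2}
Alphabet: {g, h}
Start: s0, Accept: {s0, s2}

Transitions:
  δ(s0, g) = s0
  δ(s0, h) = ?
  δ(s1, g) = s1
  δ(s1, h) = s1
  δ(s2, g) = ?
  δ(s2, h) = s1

From the language and accept set, identify what each state tracks — s0: last symbol not h (ok); s1: saw hh (dead); s2: last symbol h (ok).
Each missing δ(q, a) is the state matching the new tracked value after reading a.
δ(s0, h) = s2; δ(s2, g) = s0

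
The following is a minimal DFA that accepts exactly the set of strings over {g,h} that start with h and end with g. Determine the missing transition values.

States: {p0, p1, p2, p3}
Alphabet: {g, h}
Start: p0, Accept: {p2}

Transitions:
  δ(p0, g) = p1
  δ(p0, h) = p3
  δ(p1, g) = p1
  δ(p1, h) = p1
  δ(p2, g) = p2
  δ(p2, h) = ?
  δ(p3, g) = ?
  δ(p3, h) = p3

From the language and accept set, identify what each state tracks — p0: no input read; p1: started with g (dead); p2: started with h, last symbol g; p3: started with h, last symbol h.
Each missing δ(q, a) is the state matching the new tracked value after reading a.
δ(p2, h) = p3; δ(p3, g) = p2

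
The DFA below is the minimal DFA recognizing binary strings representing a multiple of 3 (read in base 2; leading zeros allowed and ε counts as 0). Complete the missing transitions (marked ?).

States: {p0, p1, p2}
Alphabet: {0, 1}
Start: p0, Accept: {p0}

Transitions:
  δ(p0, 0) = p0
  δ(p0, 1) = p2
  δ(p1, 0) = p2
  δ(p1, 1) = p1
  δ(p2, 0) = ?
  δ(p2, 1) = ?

From the language and accept set, identify what each state tracks — p0: value ≡ 0 (mod 3); p1: value ≡ 2 (mod 3); p2: value ≡ 1 (mod 3).
Each missing δ(q, a) is the state matching the new tracked value after reading a.
δ(p2, 0) = p1; δ(p2, 1) = p0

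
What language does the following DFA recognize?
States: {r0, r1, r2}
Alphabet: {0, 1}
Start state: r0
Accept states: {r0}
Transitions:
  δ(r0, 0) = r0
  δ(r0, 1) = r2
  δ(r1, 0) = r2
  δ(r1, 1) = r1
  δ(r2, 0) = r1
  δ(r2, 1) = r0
Testing a few strings:
  '01' → reject
  '1101' → reject
  '1001' → accept
  '000' → accept
State roles: r0=value ≡ 0 (mod 3); r1=value ≡ 2 (mod 3); r2=value ≡ 1 (mod 3)
All binary strings representing a multiple of 3 (read in base 2; leading zeros allowed and ε counts as 0)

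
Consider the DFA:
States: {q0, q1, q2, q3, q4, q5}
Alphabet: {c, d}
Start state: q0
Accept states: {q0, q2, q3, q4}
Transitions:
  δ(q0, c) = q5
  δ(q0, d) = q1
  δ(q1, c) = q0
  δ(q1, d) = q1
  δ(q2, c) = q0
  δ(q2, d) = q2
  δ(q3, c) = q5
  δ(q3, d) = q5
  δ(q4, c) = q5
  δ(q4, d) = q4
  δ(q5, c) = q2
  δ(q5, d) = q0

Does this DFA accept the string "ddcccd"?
Processing string "ddcccd":
  q0 --d--> q1
  q1 --d--> q1
  q1 --c--> q0
  q0 --c--> q5
  q5 --c--> q2
  q2 --d--> q2
Final state: q2
Accept states: {q0, q2, q3, q4}
Yes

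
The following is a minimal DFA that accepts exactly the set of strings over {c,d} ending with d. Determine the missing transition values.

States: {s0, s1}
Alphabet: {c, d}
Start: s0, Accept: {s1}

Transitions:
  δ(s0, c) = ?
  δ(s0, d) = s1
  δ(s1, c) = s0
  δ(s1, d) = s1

From the language and accept set, identify what each state tracks — s0: last symbol not d; s1: last symbol is d.
Each missing δ(q, a) is the state matching the new tracked value after reading a.
δ(s0, c) = s0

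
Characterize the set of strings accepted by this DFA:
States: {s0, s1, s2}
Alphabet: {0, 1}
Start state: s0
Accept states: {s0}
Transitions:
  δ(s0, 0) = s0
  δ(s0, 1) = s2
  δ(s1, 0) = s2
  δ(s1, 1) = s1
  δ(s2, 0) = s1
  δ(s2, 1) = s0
Testing a few strings:
  '01' → reject
  '1' → reject
  '11' → accept
  '100' → reject
State roles: s0=value ≡ 0 (mod 3); s1=value ≡ 2 (mod 3); s2=value ≡ 1 (mod 3)
All binary strings representing a multiple of 3 (read in base 2; leading zeros allowed and ε counts as 0)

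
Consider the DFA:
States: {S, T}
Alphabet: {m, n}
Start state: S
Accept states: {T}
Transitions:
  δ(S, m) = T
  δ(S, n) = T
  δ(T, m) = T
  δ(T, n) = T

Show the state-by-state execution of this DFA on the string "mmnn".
read 'm': S → T
  read 'm': T → T
  read 'n': T → T
  read 'n': T → T
S -> T -> T -> T -> T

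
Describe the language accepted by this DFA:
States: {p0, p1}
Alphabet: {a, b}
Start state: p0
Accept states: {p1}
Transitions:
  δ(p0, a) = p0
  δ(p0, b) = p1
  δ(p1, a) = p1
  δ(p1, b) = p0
Testing a few strings:
  'a' → reject
  'b' → accept
  'bb' → reject
  'ba' → accept
State roles: p0=even number of b's so far; p1=odd number of b's so far
All strings over {a,b} with an odd number of b's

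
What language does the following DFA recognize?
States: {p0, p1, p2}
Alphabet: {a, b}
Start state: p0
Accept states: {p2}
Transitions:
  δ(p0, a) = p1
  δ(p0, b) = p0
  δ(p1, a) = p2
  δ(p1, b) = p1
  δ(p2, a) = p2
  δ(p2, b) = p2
Testing a few strings:
  'abab' → accept
  'bab' → reject
  'a' → reject
  'baa' → accept
State roles: p0=zero a's seen; p1=one a seen; p2=≥ two a's seen
All strings over {a,b} containing at least two a's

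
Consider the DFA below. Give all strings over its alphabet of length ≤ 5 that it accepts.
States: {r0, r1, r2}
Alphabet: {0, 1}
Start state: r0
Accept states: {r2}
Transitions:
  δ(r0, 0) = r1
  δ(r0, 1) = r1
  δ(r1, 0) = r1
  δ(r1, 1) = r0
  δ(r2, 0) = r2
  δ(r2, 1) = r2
None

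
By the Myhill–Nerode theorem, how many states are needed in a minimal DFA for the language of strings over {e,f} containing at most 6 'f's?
By Myhill–Nerode, count the distinguishable equivalence classes: 8 classes — having seen 0, 1, …, 6, or >6 copies of 'f'; counts 0 through 6 are accepting and >6 is dead.
8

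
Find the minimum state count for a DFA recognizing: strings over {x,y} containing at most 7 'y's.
By Myhill–Nerode, count the distinguishable equivalence classes: 9 classes — having seen 0, 1, …, 7, or >7 copies of 'y'; counts 0 through 7 are accepting and >7 is dead.
9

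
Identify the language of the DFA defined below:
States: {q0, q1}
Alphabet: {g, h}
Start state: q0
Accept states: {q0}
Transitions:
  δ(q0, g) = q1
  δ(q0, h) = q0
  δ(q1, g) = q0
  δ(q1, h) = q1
Testing a few strings:
  'hg' → reject
  'h' → accept
  'g' → reject
  'ggg' → reject
State roles: q0=even number of g's so far; q1=odd number of g's so far
All strings over {g,h} with an even number of g's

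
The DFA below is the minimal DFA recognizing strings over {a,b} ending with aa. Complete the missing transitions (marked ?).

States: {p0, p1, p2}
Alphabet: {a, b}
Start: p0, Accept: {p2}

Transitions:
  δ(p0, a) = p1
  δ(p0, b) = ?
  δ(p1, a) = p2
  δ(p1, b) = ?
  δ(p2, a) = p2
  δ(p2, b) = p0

From the language and accept set, identify what each state tracks — p0: last symbol not a; p1: one trailing a; p2: two trailing a's.
Each missing δ(q, a) is the state matching the new tracked value after reading a.
δ(p0, b) = p0; δ(p1, b) = p0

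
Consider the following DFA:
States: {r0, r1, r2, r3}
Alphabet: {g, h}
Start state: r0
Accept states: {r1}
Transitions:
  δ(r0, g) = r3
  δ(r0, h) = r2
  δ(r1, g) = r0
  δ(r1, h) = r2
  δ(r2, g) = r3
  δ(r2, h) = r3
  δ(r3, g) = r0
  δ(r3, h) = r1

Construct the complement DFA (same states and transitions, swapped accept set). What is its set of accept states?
Complement accept states = All states \ Original accept states
= {r0, r1, r2, r3} \ {r1}
{r0, r2, r3}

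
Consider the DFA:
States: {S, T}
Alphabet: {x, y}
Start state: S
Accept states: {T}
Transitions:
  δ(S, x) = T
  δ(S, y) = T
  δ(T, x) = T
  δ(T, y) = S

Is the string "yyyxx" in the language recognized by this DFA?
Processing string "yyyxx":
  S --y--> T
  T --y--> S
  S --y--> T
  T --x--> T
  T --x--> T
Final state: T
Accept states: {T}
Yes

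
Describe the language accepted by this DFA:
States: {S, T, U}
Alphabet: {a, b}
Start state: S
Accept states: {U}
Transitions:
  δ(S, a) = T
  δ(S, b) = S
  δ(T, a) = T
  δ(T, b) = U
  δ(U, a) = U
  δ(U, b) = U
Testing a few strings:
  'a' → reject
  'aba' → accept
  'aa' → reject
  'b' → reject
State roles: S=no a seen yet; T=seen a a, waiting for b; U=substring ab seen
All strings over {a,b} containing the substring ab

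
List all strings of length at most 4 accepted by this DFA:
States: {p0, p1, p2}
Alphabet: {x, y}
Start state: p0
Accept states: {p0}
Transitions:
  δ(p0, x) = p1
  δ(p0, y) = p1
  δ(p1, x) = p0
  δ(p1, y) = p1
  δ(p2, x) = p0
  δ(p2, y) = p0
ε, xx, yx, xyx, yyx, xxxx, xxyx, xyyx, yxxx, yxyx, yyyx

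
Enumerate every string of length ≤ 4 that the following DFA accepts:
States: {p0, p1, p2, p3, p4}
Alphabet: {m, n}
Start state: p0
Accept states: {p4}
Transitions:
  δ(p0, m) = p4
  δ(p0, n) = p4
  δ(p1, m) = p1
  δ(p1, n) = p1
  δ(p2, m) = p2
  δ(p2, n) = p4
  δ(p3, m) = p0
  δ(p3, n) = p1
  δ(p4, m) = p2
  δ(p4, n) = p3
m, n, mmn, nmn, mmmn, mnmm, mnmn, nmmn, nnmm, nnmn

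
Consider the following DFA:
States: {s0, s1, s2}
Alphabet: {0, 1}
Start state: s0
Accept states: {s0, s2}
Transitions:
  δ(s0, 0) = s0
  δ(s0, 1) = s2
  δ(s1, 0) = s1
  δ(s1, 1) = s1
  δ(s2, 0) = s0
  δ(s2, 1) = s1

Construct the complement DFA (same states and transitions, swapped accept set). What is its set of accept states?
Complement accept states = All states \ Original accept states
= {s0, s1, s2} \ {s0, s2}
{s1}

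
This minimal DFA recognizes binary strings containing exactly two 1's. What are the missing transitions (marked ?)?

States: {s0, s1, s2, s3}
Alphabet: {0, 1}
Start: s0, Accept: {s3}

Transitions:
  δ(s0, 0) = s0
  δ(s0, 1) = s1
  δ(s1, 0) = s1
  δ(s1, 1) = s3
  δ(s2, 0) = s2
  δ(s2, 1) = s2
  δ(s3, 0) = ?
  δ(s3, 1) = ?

From the language and accept set, identify what each state tracks — s0: zero 1's; s1: one 1; s2: ≥ three 1's (dead); s3: two 1's.
Each missing δ(q, a) is the state matching the new tracked value after reading a.
δ(s3, 0) = s3; δ(s3, 1) = s2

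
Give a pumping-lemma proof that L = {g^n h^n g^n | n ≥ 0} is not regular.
Assume L is regular with pumping length p. Idea: pumping the first g-block unbalances it against the other two.
Choose s = g^p h^p g^p ∈ L (|s| = 3p ≥ p). By the pumping lemma, s = xyz with |xy| ≤ p, |y| > 0, so y = g^k with k ≥ 1, inside the first g-block. Then xy²z = g^(p+k) h^p g^p. The first block has length p+k ≠ p, so the three block lengths are no longer equal and xy²z ∉ L.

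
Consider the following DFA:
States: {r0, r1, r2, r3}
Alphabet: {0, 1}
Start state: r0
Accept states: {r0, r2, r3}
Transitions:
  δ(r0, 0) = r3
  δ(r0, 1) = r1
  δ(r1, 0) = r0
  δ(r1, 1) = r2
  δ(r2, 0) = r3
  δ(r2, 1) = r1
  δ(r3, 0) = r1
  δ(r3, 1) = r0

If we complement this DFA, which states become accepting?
Complement accept states = All states \ Original accept states
= {r0, r1, r2, r3} \ {r0, r2, r3}
{r1}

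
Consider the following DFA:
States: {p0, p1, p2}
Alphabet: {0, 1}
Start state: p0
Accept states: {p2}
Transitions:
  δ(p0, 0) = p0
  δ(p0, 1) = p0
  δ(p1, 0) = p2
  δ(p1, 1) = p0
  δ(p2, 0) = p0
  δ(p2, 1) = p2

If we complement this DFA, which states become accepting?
Complement accept states = All states \ Original accept states
= {p0, p1, p2} \ {p2}
{p0, p1}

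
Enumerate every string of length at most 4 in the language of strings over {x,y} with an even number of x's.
ε, y, xx, yy, xxy, xyx, yxx, yyy, xxxx, xxyy, xyxy, xyyx, yxxy, yxyx, yyxx, yyyy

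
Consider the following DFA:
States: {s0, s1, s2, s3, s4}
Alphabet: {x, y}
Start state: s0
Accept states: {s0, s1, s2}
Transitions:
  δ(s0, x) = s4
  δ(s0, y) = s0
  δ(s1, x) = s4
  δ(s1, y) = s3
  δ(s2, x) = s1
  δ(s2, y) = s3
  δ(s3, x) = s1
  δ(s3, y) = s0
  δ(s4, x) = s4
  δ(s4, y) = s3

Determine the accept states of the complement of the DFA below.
Complement accept states = All states \ Original accept states
= {s0, s1, s2, s3, s4} \ {s0, s1, s2}
{s3, s4}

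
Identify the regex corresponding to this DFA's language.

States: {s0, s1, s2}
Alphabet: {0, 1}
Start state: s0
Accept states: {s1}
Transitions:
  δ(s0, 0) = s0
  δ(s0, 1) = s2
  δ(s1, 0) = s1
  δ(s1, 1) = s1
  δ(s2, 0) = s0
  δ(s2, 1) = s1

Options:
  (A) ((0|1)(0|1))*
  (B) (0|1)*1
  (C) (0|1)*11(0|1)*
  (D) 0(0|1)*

Check each option against the DFA on short strings; one disagreement eliminates an option:
  (A) ((0|1)(0|1))*: on ε the DFA stays in s0 and rejects (s0 ∉ Accept), but the regex matches it → eliminate
  (B) (0|1)*1: on '1' the DFA goes s0 → s2 and rejects (s2 ∉ Accept), but the regex matches it → eliminate
  (C) (0|1)*11(0|1)*: agrees with the DFA on every string of length ≤ 6
  (D) 0(0|1)*: on '0' the DFA goes s0 → s0 and rejects (s0 ∉ Accept), but the regex matches it → eliminate
Only (C) is consistent with the DFA.
(C) (0|1)*11(0|1)*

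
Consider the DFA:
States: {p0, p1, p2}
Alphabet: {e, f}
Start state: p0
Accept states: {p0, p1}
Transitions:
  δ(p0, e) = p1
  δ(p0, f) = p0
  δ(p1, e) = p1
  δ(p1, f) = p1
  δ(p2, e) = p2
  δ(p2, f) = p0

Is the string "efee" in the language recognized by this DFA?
Processing string "efee":
  p0 --e--> p1
  p1 --f--> p1
  p1 --e--> p1
  p1 --e--> p1
Final state: p1
Accept states: {p0, p1}
Yes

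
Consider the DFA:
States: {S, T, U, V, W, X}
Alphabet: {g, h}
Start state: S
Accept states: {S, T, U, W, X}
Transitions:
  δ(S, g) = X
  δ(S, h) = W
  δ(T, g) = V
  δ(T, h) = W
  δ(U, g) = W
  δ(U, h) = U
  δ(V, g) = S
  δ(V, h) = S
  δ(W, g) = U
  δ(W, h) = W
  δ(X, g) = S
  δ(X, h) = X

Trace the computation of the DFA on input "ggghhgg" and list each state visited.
read 'g': S → X
  read 'g': X → S
  read 'g': S → X
  read 'h': X → X
  read 'h': X → X
  read 'g': X → S
  read 'g': S → X
S -> X -> S -> X -> X -> X -> S -> X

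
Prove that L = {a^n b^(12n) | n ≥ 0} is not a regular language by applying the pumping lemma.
Assume L is regular with pumping length p. Idea: pumping the a-block breaks the 1:12 ratio.
Choose s = a^p b^(12p) (length 13p ≥ p). By the pumping lemma, s = xyz with |xy| ≤ p, |y| > 0, so y = a^k with k ≥ 1. Then xy²z = a^(p+k) b^(12p). For this to be in L we would need 12p = 12(p+k), i.e. 12k = 0, contradicting k ≥ 1. So xy²z ∉ L.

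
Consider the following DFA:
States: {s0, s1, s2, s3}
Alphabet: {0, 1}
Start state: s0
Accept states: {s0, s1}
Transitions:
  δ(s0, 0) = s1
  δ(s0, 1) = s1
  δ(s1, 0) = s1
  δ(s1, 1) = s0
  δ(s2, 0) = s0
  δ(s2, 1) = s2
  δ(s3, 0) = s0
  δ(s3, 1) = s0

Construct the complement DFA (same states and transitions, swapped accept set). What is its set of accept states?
Complement accept states = All states \ Original accept states
= {s0, s1, s2, s3} \ {s0, s1}
{s2, s3}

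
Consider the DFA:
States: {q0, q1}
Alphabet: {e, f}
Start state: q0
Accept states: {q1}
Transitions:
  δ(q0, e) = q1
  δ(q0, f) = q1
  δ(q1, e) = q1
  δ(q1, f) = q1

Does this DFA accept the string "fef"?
Processing string "fef":
  q0 --f--> q1
  q1 --e--> q1
  q1 --f--> q1
Final state: q1
Accept states: {q1}
Yes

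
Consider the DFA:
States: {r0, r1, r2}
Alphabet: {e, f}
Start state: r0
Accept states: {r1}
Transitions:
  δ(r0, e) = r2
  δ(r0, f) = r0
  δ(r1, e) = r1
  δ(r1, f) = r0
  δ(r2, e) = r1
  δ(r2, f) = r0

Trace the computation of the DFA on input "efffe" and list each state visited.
read 'e': r0 → r2
  read 'f': r2 → r0
  read 'f': r0 → r0
  read 'f': r0 → r0
  read 'e': r0 → r2
r0 -> r2 -> r0 -> r0 -> r0 -> r2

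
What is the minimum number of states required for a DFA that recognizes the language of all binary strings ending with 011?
By Myhill–Nerode, count the distinguishable equivalence classes: 4 classes — one per longest suffix of the input that is a prefix of '011' (lengths 0 through 3); only the length-3 class is accepting.
4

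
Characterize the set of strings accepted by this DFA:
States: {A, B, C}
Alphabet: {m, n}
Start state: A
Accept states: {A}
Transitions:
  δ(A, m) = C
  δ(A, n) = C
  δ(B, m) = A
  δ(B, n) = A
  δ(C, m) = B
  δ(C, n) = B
Testing a few strings:
  'mm' → reject
  'nmmm' → reject
  'nnn' → accept
  'mmn' → accept
State roles: A=length ≡ 0 (mod 3); B=length ≡ 2 (mod 3); C=length ≡ 1 (mod 3)
All strings over {m,n} whose length is a multiple of 3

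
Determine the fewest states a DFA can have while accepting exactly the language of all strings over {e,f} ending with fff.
By Myhill–Nerode, count the distinguishable equivalence classes: 4 classes — one per longest suffix of the input that is a prefix of 'fff' (lengths 0 through 3); only the length-3 class is accepting.
4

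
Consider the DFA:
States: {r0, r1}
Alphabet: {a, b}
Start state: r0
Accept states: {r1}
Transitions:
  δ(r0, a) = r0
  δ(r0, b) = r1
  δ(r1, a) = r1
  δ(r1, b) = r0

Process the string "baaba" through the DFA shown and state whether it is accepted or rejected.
Processing string "baaba":
  r0 --b--> r1
  r1 --a--> r1
  r1 --a--> r1
  r1 --b--> r0
  r0 --a--> r0
Final state: r0
Accept states: {r1}
No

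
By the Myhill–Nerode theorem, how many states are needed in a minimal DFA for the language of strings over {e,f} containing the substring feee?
By Myhill–Nerode, count the distinguishable equivalence classes: 5 classes — one per longest suffix of the input that is a prefix of 'feee' (lengths 0 through 3), plus an absorbing 'already seen feee' class.
5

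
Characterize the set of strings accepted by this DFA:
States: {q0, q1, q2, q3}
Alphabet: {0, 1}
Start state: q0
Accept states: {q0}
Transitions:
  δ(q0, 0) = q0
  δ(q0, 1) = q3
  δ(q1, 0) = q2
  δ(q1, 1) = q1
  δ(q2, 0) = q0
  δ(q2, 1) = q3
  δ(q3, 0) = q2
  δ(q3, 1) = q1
Testing a few strings:
  '1' → reject
  '101' → reject
  '0' → accept
  '0101' → reject
State roles: q0=value ≡ 0 (mod 4); q1=value ≡ 3 (mod 4); q2=value ≡ 2 (mod 4); q3=value ≡ 1 (mod 4)
All binary strings representing a multiple of 4 (read in base 2; leading zeros allowed and ε counts as 0)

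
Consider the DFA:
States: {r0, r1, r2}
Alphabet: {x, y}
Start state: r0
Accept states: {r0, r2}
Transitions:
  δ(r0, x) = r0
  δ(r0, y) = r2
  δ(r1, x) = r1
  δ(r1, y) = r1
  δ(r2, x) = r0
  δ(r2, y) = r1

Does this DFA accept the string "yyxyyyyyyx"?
Processing string "yyxyyyyyyx":
  r0 --y--> r2
  r2 --y--> r1
  r1 --x--> r1
  r1 --y--> r1
  r1 --y--> r1
  r1 --y--> r1
  r1 --y--> r1
  r1 --y--> r1
  r1 --y--> r1
  r1 --x--> r1
Final state: r1
Accept states: {r0, r2}
No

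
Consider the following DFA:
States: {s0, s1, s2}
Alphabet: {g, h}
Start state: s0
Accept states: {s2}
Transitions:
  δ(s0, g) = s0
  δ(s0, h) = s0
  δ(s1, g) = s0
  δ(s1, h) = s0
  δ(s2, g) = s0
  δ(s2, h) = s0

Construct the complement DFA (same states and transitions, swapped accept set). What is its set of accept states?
Complement accept states = All states \ Original accept states
= {s0, s1, s2} \ {s2}
{s0, s1}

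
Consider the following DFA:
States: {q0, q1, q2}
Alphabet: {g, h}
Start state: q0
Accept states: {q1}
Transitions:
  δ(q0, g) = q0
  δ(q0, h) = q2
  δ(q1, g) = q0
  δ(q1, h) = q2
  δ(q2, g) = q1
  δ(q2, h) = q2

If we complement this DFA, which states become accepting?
Complement accept states = All states \ Original accept states
= {q0, q1, q2} \ {q1}
{q0, q2}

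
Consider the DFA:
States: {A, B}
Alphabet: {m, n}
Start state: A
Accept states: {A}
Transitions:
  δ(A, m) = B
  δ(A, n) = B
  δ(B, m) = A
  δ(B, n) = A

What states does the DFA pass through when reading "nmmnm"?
read 'n': A → B
  read 'm': B → A
  read 'm': A → B
  read 'n': B → A
  read 'm': A → B
A -> B -> A -> B -> A -> B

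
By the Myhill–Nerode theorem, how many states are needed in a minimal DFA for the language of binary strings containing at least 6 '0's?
By Myhill–Nerode, count the distinguishable equivalence classes: 7 classes — having seen 0, 1, …, 5, or ≥6 copies of '0'; any two classes i < j (j ≤ 6) are distinguished by the string 0^(6−j), which takes class j to 6 copies (accepted) but leaves class i below 6 (rejected).
7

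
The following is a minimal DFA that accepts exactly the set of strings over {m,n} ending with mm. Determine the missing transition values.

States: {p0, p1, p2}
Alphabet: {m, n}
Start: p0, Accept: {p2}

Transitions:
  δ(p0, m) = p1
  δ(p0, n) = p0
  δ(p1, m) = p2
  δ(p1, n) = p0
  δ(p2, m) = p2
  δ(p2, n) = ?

From the language and accept set, identify what each state tracks — p0: last symbol not m; p1: one trailing m; p2: two trailing m's.
Each missing δ(q, a) is the state matching the new tracked value after reading a.
δ(p2, n) = p0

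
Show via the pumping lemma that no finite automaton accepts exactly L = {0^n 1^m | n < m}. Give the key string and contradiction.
Assume L is regular with pumping length p. Idea: pumping up the 0-block makes the 0-count reach the 1-count.
Choose s = 0^p 1^(p+1) ∈ L. By the pumping lemma, s = xyz with |xy| ≤ p, |y| > 0, so y = 0^k with k ≥ 1. Then xy²z = 0^(p+k) 1^(p+1). Since p+k ≥ p+1, the number of 0's is no longer strictly less than the number of 1's, so xy²z ∉ L.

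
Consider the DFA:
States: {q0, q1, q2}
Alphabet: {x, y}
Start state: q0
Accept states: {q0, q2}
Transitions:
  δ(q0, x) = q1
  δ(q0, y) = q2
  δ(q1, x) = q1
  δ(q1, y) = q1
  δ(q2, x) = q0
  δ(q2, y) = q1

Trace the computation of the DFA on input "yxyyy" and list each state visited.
read 'y': q0 → q2
  read 'x': q2 → q0
  read 'y': q0 → q2
  read 'y': q2 → q1
  read 'y': q1 → q1
q0 -> q2 -> q0 -> q2 -> q1 -> q1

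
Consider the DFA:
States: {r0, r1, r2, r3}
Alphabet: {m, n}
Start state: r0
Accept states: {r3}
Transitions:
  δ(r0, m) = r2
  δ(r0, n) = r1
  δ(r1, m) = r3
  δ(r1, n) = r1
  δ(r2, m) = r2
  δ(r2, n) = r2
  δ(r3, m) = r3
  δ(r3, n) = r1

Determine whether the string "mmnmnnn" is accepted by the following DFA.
Processing string "mmnmnnn":
  r0 --m--> r2
  r2 --m--> r2
  r2 --n--> r2
  r2 --m--> r2
  r2 --n--> r2
  r2 --n--> r2
  r2 --n--> r2
Final state: r2
Accept states: {r3}
No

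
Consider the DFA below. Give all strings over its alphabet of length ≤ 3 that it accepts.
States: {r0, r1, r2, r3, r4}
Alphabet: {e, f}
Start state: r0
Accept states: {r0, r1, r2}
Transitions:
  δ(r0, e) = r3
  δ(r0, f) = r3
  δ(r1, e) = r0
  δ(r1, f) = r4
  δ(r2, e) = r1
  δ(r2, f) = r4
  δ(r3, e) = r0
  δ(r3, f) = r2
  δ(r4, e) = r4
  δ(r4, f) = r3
ε, ee, ef, fe, ff, efe, ffe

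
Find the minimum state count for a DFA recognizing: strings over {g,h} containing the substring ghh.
By Myhill–Nerode, count the distinguishable equivalence classes: 4 classes — one per longest suffix of the input that is a prefix of 'ghh' (lengths 0 through 2), plus an absorbing 'already seen ghh' class.
4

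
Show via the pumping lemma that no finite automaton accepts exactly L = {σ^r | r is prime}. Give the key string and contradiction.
Assume L is regular with pumping length p. Idea: pumping by a suitable count produces a composite length.
Let q be a prime with q ≥ p and choose s = σ^q ∈ L. By the pumping lemma, s = xyz with |xy| ≤ p, |y| = k ≥ 1. Take i = q+1: |xy^(q+1)z| = q + q·k = q(1+k). Since q ≥ 2 and 1+k ≥ 2, q(1+k) is composite, so xy^(q+1)z ∉ L.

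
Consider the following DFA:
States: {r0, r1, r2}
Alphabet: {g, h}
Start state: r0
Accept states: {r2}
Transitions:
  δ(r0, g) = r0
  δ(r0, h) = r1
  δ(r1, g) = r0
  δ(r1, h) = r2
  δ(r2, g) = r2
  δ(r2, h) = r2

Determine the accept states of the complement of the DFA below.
Complement accept states = All states \ Original accept states
= {r0, r1, r2} \ {r2}
{r0, r1}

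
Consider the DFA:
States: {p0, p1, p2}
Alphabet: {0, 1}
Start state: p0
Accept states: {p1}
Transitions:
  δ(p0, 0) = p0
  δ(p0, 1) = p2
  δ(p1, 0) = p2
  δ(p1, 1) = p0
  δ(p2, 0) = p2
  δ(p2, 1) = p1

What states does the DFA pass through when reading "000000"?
read '0': p0 → p0
  read '0': p0 → p0
  read '0': p0 → p0
  read '0': p0 → p0
  read '0': p0 → p0
  read '0': p0 → p0
p0 -> p0 -> p0 -> p0 -> p0 -> p0 -> p0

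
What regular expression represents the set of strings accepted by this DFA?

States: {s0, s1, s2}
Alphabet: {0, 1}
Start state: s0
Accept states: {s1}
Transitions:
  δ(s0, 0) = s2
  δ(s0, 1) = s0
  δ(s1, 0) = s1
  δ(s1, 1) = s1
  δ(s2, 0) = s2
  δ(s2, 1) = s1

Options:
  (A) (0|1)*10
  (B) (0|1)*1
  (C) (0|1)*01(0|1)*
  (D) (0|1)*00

Check each option against the DFA on short strings; one disagreement eliminates an option:
  (A) (0|1)*10: on '01' the DFA goes s0 → s2 → s1 and accepts (s1 ∈ Accept), but the regex does not match it → eliminate
  (B) (0|1)*1: on '1' the DFA goes s0 → s0 and rejects (s0 ∉ Accept), but the regex matches it → eliminate
  (C) (0|1)*01(0|1)*: agrees with the DFA on every string of length ≤ 6
  (D) (0|1)*00: on '00' the DFA goes s0 → s2 → s2 and rejects (s2 ∉ Accept), but the regex matches it → eliminate
Only (C) is consistent with the DFA.
(C) (0|1)*01(0|1)*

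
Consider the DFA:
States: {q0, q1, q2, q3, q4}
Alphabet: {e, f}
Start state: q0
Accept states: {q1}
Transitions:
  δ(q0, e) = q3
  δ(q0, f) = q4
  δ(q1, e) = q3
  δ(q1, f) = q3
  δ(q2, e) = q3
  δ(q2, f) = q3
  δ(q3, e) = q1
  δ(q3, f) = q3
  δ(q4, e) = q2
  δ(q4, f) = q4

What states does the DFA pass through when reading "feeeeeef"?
read 'f': q0 → q4
  read 'e': q4 → q2
  read 'e': q2 → q3
  read 'e': q3 → q1
  read 'e': q1 → q3
  read 'e': q3 → q1
  read 'e': q1 → q3
  read 'f': q3 → q3
q0 -> q4 -> q2 -> q3 -> q1 -> q3 -> q1 -> q3 -> q3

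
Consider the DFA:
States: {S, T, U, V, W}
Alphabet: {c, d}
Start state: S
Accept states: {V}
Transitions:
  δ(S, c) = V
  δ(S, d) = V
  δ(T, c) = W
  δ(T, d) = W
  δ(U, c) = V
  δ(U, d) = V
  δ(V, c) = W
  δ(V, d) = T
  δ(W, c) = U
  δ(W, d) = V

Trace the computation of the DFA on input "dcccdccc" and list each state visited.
read 'd': S → V
  read 'c': V → W
  read 'c': W → U
  read 'c': U → V
  read 'd': V → T
  read 'c': T → W
  read 'c': W → U
  read 'c': U → V
S -> V -> W -> U -> V -> T -> W -> U -> V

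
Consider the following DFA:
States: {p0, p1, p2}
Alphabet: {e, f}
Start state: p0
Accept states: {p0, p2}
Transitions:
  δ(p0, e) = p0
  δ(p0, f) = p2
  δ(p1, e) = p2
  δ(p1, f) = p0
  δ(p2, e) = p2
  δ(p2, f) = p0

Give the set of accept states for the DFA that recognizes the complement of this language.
Complement accept states = All states \ Original accept states
= {p0, p1, p2} \ {p0, p2}
{p1}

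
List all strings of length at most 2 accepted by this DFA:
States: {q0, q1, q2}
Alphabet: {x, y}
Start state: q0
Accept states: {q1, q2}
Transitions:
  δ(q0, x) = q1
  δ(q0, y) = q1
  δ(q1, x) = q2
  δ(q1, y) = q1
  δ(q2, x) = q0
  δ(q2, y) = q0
x, y, xx, xy, yx, yy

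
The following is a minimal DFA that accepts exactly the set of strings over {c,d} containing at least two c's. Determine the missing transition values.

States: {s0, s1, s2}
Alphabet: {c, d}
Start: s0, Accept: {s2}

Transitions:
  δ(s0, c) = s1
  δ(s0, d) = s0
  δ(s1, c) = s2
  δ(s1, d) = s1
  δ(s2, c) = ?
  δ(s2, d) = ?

From the language and accept set, identify what each state tracks — s0: zero c's seen; s1: one c seen; s2: ≥ two c's seen.
Each missing δ(q, a) is the state matching the new tracked value after reading a.
δ(s2, c) = s2; δ(s2, d) = s2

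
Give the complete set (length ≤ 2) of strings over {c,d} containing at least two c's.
cc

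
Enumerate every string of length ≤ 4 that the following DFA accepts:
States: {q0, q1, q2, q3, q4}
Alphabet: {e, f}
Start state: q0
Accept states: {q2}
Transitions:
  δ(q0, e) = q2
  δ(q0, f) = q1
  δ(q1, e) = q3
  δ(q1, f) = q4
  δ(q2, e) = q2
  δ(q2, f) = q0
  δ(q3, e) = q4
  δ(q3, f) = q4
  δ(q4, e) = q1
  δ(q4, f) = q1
e, ee, eee, efe, eeee, eefe, efee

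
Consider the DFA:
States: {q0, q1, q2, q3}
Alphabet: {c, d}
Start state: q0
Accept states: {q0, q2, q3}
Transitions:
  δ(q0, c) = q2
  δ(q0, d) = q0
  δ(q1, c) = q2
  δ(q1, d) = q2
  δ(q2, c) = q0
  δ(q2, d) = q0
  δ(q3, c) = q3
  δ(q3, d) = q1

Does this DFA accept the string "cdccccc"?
Processing string "cdccccc":
  q0 --c--> q2
  q2 --d--> q0
  q0 --c--> q2
  q2 --c--> q0
  q0 --c--> q2
  q2 --c--> q0
  q0 --c--> q2
Final state: q2
Accept states: {q0, q2, q3}
Yes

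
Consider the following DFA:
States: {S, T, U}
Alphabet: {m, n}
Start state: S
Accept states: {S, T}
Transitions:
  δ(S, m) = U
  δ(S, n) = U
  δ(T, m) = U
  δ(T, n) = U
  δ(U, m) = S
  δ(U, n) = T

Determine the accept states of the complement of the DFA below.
Complement accept states = All states \ Original accept states
= {S, T, U} \ {S, T}
{U}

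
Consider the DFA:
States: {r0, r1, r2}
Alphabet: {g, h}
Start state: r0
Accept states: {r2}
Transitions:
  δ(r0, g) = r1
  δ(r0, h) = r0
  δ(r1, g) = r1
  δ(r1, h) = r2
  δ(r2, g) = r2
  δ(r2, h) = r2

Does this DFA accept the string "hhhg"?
Processing string "hhhg":
  r0 --h--> r0
  r0 --h--> r0
  r0 --h--> r0
  r0 --g--> r1
Final state: r1
Accept states: {r2}
No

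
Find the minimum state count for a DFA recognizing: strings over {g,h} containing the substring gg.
By Myhill–Nerode, count the distinguishable equivalence classes: 3 classes — one per longest suffix of the input that is a prefix of 'gg' (lengths 0 through 1), plus an absorbing 'already seen gg' class.
3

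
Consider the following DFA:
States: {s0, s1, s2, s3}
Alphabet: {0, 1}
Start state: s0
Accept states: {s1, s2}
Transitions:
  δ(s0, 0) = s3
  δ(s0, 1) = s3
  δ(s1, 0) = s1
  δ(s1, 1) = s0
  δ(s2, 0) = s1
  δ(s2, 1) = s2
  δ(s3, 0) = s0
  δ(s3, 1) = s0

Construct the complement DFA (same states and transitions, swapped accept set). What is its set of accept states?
Complement accept states = All states \ Original accept states
= {s0, s1, s2, s3} \ {s1, s2}
{s0, s3}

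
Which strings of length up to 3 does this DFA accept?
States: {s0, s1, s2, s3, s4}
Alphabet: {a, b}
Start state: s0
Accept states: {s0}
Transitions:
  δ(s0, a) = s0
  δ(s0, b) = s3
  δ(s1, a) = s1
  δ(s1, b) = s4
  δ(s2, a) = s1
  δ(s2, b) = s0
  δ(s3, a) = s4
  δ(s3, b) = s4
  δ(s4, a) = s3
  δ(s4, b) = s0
ε, a, aa, aaa, bab, bbb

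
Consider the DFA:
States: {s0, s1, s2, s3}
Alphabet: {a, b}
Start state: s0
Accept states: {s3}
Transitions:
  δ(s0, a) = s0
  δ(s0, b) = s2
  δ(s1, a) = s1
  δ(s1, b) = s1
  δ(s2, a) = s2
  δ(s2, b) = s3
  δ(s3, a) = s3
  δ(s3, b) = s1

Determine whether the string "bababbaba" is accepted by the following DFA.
Processing string "bababbaba":
  s0 --b--> s2
  s2 --a--> s2
  s2 --b--> s3
  s3 --a--> s3
  s3 --b--> s1
  s1 --b--> s1
  s1 --a--> s1
  s1 --b--> s1
  s1 --a--> s1
Final state: s1
Accept states: {s3}
No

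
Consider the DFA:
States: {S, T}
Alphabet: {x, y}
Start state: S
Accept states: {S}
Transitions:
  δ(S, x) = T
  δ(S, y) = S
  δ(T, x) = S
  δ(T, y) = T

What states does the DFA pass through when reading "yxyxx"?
read 'y': S → S
  read 'x': S → T
  read 'y': T → T
  read 'x': T → S
  read 'x': S → T
S -> S -> T -> T -> S -> T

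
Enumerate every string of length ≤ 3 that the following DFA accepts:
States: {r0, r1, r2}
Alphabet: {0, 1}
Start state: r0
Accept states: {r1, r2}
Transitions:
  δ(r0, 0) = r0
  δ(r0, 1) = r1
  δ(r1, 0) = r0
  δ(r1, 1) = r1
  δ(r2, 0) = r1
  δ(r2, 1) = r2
1, 01, 11, 001, 011, 101, 111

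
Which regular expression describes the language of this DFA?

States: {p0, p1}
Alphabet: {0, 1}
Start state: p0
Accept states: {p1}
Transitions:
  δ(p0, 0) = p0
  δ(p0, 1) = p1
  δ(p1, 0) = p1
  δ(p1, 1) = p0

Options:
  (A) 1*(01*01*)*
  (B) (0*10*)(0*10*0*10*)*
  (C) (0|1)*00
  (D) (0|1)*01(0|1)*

Check each option against the DFA on short strings; one disagreement eliminates an option:
  (A) 1*(01*01*)*: on ε the DFA stays in p0 and rejects (p0 ∉ Accept), but the regex matches it → eliminate
  (B) (0*10*)(0*10*0*10*)*: agrees with the DFA on every string of length ≤ 6
  (C) (0|1)*00: on '1' the DFA goes p0 → p1 and accepts (p1 ∈ Accept), but the regex does not match it → eliminate
  (D) (0|1)*01(0|1)*: on '1' the DFA goes p0 → p1 and accepts (p1 ∈ Accept), but the regex does not match it → eliminate
Only (B) is consistent with the DFA.
(B) (0*10*)(0*10*0*10*)*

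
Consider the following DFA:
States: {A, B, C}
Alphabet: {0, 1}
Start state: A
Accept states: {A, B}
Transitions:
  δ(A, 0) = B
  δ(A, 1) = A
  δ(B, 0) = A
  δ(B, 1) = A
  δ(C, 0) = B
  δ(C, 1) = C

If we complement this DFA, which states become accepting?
Complement accept states = All states \ Original accept states
= {A, B, C} \ {A, B}
{C}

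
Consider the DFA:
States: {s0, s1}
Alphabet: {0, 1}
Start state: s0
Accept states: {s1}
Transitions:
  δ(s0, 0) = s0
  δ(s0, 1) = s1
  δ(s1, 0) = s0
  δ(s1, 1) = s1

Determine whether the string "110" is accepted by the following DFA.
Processing string "110":
  s0 --1--> s1
  s1 --1--> s1
  s1 --0--> s0
Final state: s0
Accept states: {s1}
No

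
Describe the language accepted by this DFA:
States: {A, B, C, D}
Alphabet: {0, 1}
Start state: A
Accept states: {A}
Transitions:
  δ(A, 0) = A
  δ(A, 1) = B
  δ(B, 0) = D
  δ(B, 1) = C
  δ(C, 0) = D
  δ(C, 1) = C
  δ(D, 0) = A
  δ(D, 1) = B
Testing a few strings:
  '11' → reject
  '010' → reject
  '0000' → accept
  '00' → accept
State roles: A=value ≡ 0 (mod 4); B=value ≡ 1 (mod 4); C=value ≡ 3 (mod 4); D=value ≡ 2 (mod 4)
All binary strings representing a multiple of 4 (read in base 2; leading zeros allowed and ε counts as 0)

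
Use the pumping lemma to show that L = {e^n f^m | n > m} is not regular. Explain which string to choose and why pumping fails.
Assume L is regular with pumping length p. Idea: pumping down the e-block drops the e-count to at most the f-count.
Choose s = e^(p+1) f^p ∈ L (|s| = 2p+1 ≥ p). By the pumping lemma, s = xyz with |xy| ≤ p, |y| > 0, so y = e^k with k ≥ 1. Take i = 0: xz = e^(p+1−k) f^p. Since k ≥ 1, p+1−k ≤ p, so the number of e's is no longer strictly greater than the number of f's, hence xz ∉ L.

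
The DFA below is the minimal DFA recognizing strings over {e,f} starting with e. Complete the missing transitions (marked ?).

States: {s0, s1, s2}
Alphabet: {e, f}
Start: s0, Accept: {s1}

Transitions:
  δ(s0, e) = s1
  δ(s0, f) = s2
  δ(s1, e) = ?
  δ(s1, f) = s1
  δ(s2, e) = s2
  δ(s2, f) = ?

From the language and accept set, identify what each state tracks — s0: no input read; s1: started with e; s2: started with f (dead).
Each missing δ(q, a) is the state matching the new tracked value after reading a.
δ(s1, e) = s1; δ(s2, f) = s2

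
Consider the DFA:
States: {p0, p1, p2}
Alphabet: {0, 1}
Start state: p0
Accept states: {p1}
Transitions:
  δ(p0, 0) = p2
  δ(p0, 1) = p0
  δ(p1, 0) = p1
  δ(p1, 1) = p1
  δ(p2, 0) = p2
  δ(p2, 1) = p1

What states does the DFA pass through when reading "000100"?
read '0': p0 → p2
  read '0': p2 → p2
  read '0': p2 → p2
  read '1': p2 → p1
  read '0': p1 → p1
  read '0': p1 → p1
p0 -> p2 -> p2 -> p2 -> p1 -> p1 -> p1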